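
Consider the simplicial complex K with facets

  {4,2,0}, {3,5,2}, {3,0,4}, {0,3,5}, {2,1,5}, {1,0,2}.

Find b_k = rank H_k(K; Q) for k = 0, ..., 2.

b_0 = 1, b_1 = 1, b_2 = 0.

Take the total order 0 < 1 < 2 < 3 < 4 < 5 on the vertex set. Then K (dimension 2) consists of the simplices:

  0-simplices (6): [0], [1], [2], [3], [4], [5]
  1-simplices (12): [0,1], [0,2], [0,3], [0,4], [0,5], [1,2], [1,5], [2,3], [2,4], [2,5], [3,4], [3,5]
  2-simplices (6): [0,1,2], [0,2,4], [0,3,4], [0,3,5], [1,2,5], [2,3,5]

Hence C_0 ≅ Z^6, C_1 ≅ Z^12, C_2 ≅ Z^6.

The boundary map ∂_1: C_1 → C_0 sends each edge [p,q] (with p < q) to q − p.
This gives a 6×12 integer matrix of rank 5; reducing to Smith normal form yields diagonal entries (1,1,1,1,1).

The boundary map ∂_2: C_2 → C_1 sends each 2-simplex [p,q,r] to [q,r] − [p,r] + [p,q]. For instance
  ∂[0,3,4] = [3,4] − [0,4] + [0,3],
  ∂[1,2,5] = [2,5] − [1,5] + [1,2].
This gives a 12×6 integer matrix of rank 6; reducing to Smith normal form yields diagonal entries (1,1,1,1,1,1).

Computing H_k = (kernel of ∂_k) / (image of ∂_{k+1}):

  H_0: rank C_0 − rank ∂_1 = 6 − 5 = 1, and the invariant factors of ∂_1 are all 1, so H_0 = Z.
  H_1: rank ker ∂_1 − rank ∂_2 = (12 − 5) − 6 = 1, and the invariant factors of ∂_2 are all 1, so H_1 = Z.
  H_2: rank ker ∂_2 − rank ∂_3 = (6 − 6) − 0 = 0, and there is no ∂_3, so H_2 = 0.

(K is a triangulation of the cylinder S^1 x I.)

Hence the Betti numbers are b_0 = 1, b_1 = 1, b_2 = 0.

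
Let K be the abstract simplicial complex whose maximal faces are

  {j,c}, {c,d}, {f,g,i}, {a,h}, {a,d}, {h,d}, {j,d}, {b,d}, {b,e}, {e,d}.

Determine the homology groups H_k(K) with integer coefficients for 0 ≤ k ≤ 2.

Fix the vertex order a < b < c < d < e < f < g < h < i < j and write every simplex with vertices in increasing order. Then dim K = 2 and the simplices of K are:

  0-simplices (10): a, b, c, d, e, f, g, h, i, j
  1-simplices (12): ad, ah, bd, be, cd, cj, de, dh, dj, fg, fi, gi
  2-simplices (1): fgi

giving chain groups C_0 ≅ Z^10, C_1 ≅ Z^12, C_2 ≅ Z^1.

The boundary map ∂_1: C_1 → C_0 is given by ∂[p,q] = [q] − [p]. For instance
  ∂gi = i − g.
This gives a 10×12 integer matrix of rank 8; reducing to Smith normal form yields diagonal entries (1,1,1,1,1,1,1,1).

Boundary ∂_2: C_2 → C_1 maps a triangle to the signed sum of its edges. For instance
  ∂fgi = gi − fi + fg.
The 12×1 boundary matrix has rank 1 and Smith normal form diag(1).

Computing H_k = (kernel of ∂_k) / (image of ∂_{k+1}):

  H_0: rank C_0 − rank ∂_1 = 10 − 8 = 2, and the invariant factors of ∂_1 are all 1, so H_0 = Z^2.
  H_1: rank ker ∂_1 − rank ∂_2 = (12 − 8) − 1 = 3, and the invariant factors of ∂_2 are all 1, so H_1 = Z^3.
  H_2: rank ker ∂_2 − rank ∂_3 = (1 − 1) − 0 = 0, and there is no ∂_3, so H_2 = 0.

H_0 = Z^2,  H_1 = Z^3,  H_2 = 0.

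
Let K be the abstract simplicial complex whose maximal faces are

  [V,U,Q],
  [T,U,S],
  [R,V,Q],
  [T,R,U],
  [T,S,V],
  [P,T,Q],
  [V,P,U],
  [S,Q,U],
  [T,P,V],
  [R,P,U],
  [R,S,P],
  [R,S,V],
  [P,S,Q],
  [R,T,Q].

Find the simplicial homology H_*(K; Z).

H_0 ≅ Z,  H_1 ≅ Z^2,  H_2 ≅ Z.

Order the vertices as P < Q < R < S < T < U < V. Listing each simplex with vertices in this order, K has dimension 2 with simplices:

  0-simplices (7): P, Q, R, S, T, U, V
  1-simplices (21): PQ, PR, PS, PT, PU, PV, QR, QS, QT, QU, QV, RS, RT, RU, RV, ST, SU, SV, TU, TV, UV
  2-simplices (14): PQS, PQT, PRS, PRU, PTV, PUV, QRT, QRV, QSU, QUV, RSV, RTU, STU, STV

so the chain groups are C_0 ≅ Z^7, C_1 ≅ Z^21, C_2 ≅ Z^14.

Boundary ∂_1: C_1 → C_0 maps an edge to its endpoints' difference, ∂[p,q] = q − p.
This gives a 7×21 integer matrix of rank 6; reducing to Smith normal form yields diagonal entries (1,1,1,1,1,1).

The boundary map ∂_2: C_2 → C_1 maps a triangle to the signed sum of its edges. For instance
  ∂STU = TU − SU + ST,
  ∂RSV = SV − RV + RS.
The 21×14 boundary matrix has rank 13 and Smith normal form diag(1,1,1,1,1,1,1,1,1,1,1,1,1).

Now H_k = ker ∂_k / im ∂_{k+1}, so:

  H_0: rank C_0 − rank ∂_1 = 7 − 6 = 1, and the invariant factors of ∂_1 are all 1, so H_0 ≅ Z.
  H_1: rank ker ∂_1 − rank ∂_2 = (21 − 6) − 13 = 2, and the invariant factors of ∂_2 are all 1, so H_1 ≅ Z^2.
  H_2: rank ker ∂_2 − rank ∂_3 = (14 − 13) − 0 = 1, and there is no ∂_3, so H_2 ≅ Z.

As a check, the Euler characteristic is 7 − 21 + 14 = 0, which agrees with 1 − 2 + 1 = 0.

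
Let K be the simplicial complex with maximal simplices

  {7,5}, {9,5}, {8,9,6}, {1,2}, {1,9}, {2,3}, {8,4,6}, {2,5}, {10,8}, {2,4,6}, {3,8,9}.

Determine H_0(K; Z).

Fix the vertex order 1 < 2 < 3 < 4 < 5 < 6 < 7 < 8 < 9 < 10 and write every simplex with vertices in increasing order. Then dim K = 2 and the simplices of K are:

  0-simplices (10): [1], [2], [3], [4], [5], [6], [7], [8], [9], [10]
  1-simplices (16): [1,2], [1,9], [2,3], [2,4], [2,5], [2,6], [3,8], [3,9], [4,6], [4,8], [5,7], [5,9], [6,8], [6,9], [8,9], [8,10]
  2-simplices (4): [2,4,6], [3,8,9], [4,6,8], [6,8,9]

giving chain groups C_0 ≅ Z^10, C_1 ≅ Z^16, C_2 ≅ Z^4.

∂_1: C_1 → C_0 sends each edge [p,q] (with p < q) to q − p.
The 10×16 boundary matrix has rank 9 and Smith normal form diag(1,1,1,1,1,1,1,1,1).

∂_2: C_2 → C_1 sends each 2-simplex [p,q,r] to [q,r] − [p,r] + [p,q]. For instance
  ∂[4,6,8] = [6,8] − [4,8] + [4,6],
  ∂[6,8,9] = [8,9] − [6,9] + [6,8].
The resulting 16×4 matrix has rank 4, and its Smith normal form has invariant factors (1,1,1,1).

Computing H_k = (kernel of ∂_k) / (image of ∂_{k+1}):

  H_0: rank C_0 − rank ∂_1 = 10 − 9 = 1, and the invariant factors of ∂_1 are all 1, so H_0 ≅ Z.

H_0 ≅ Z.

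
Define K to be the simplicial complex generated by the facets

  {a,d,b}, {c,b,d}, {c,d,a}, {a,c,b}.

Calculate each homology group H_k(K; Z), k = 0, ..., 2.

H_0 ≅ Z,  H_1 = 0,  H_2 ≅ Z.

Fix the vertex order a < b < c < d and write every simplex with vertices in increasing order. Then dim K = 2 and the simplices of K are:

  0-simplices (4): a, b, c, d
  1-simplices (6): ab, ac, ad, bc, bd, cd
  2-simplices (4): abc, abd, acd, bcd

Hence C_0 ≅ Z^4, C_1 ≅ Z^6, C_2 ≅ Z^4.

Boundary ∂_1: C_1 → C_0 is given by ∂[p,q] = [q] − [p]. For instance
  ∂bc = c − b.
The resulting 4×6 matrix has rank 3, and its Smith normal form has invariant factors (1,1,1).

Boundary ∂_2: C_2 → C_1 maps a triangle to the signed sum of its edges. For instance
  ∂acd = cd − ad + ac,
  ∂bcd = cd − bd + bc.
As a 6×4 matrix over Z this has rank 3, with invariant factors (1,1,1).

From H_k ≅ ker(∂_k) / im(∂_{k+1}) we obtain:

  H_0: rank C_0 − rank ∂_1 = 4 − 3 = 1, and the invariant factors of ∂_1 are all 1, so H_0 ≅ Z.
  H_1: rank ker ∂_1 − rank ∂_2 = (6 − 3) − 3 = 0, and the invariant factors of ∂_2 are all 1, so H_1 ≅ 0.
  H_2: rank ker ∂_2 − rank ∂_3 = (4 − 3) − 0 = 1, and there is no ∂_3, so H_2 ≅ Z.

(K is a triangulation of the 2-sphere S^2.)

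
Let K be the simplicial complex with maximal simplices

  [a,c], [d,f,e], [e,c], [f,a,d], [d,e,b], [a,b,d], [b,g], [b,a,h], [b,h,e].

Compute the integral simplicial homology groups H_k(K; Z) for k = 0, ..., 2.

Fix the vertex order a < b < c < d < e < f < g < h and write every simplex with vertices in increasing order. Then dim K = 2 and the simplices of K are:

  0-simplices (8): a, b, c, d, e, f, g, h
  1-simplices (14): ab, ac, ad, af, ah, bd, be, bg, bh, ce, de, df, ef, eh
  2-simplices (6): abd, abh, adf, bde, beh, def

Hence C_0 ≅ Z^8, C_1 ≅ Z^14, C_2 ≅ Z^6.

The boundary map ∂_1: C_1 → C_0 sends each edge [p,q] (with p < q) to q − p. For instance
  ∂ad = d − a.
The 8×14 boundary matrix has rank 7 and Smith normal form diag(1,1,1,1,1,1,1).

Boundary ∂_2: C_2 → C_1 acts by ∂[p,q,r] = [q,r] − [p,r] + [p,q]. For instance
  ∂bde = de − be + bd,
  ∂adf = df − af + ad.
The 14×6 boundary matrix has rank 6 and Smith normal form diag(1,1,1,1,1,1).

Reading off H_k = ker ∂_k / im ∂_{k+1}:

  H_0: rank C_0 − rank ∂_1 = 8 − 7 = 1, and the invariant factors of ∂_1 are all 1, so H_0 = Z.
  H_1: rank ker ∂_1 − rank ∂_2 = (14 − 7) − 6 = 1, and the invariant factors of ∂_2 are all 1, so H_1 = Z.
  H_2: rank ker ∂_2 − rank ∂_3 = (6 − 6) − 0 = 0, and there is no ∂_3, so H_2 = 0.

H_0 = Z,  H_1 = Z,  H_2 = 0.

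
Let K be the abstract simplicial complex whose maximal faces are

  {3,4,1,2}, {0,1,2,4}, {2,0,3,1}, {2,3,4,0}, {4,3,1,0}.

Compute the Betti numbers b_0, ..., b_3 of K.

b_0 = 1, b_1 = 0, b_2 = 0, b_3 = 1.

We work with the vertex ordering 0 < 1 < 2 < 3 < 4. The simplices of K, each written with vertices in increasing order, are:

  0-simplices (5): [0], [1], [2], [3], [4]
  1-simplices (10): [0,1], [0,2], [0,3], [0,4], [1,2], [1,3], [1,4], [2,3], [2,4], [3,4]
  2-simplices (10): [0,1,2], [0,1,3], [0,1,4], [0,2,3], [0,2,4], [0,3,4], [1,2,3], [1,2,4], [1,3,4], [2,3,4]
  3-simplices (5): [0,1,2,3], [0,1,2,4], [0,1,3,4], [0,2,3,4], [1,2,3,4]

so the chain groups are C_0 ≅ Z^5, C_1 ≅ Z^10, C_2 ≅ Z^10, C_3 ≅ Z^5.

∂_1: C_1 → C_0 maps an edge to its endpoints' difference, ∂[p,q] = q − p. For instance
  ∂[1,2] = [2] − [1].
This gives a 5×10 integer matrix of rank 4; reducing to Smith normal form yields diagonal entries (1,1,1,1).

∂_2: C_2 → C_1 sends each 2-simplex [p,q,r] to [q,r] − [p,r] + [p,q]. For instance
  ∂[2,3,4] = [3,4] − [2,4] + [2,3],
  ∂[0,2,3] = [2,3] − [0,3] + [0,2].
The resulting 10×10 matrix has rank 6, and its Smith normal form has invariant factors (1,1,1,1,1,1).

Boundary ∂_3: C_3 → C_2 sends each 3-simplex σ to the alternating sum Σ_i (−1)^i (σ with its i-th vertex removed). For instance
  ∂[0,2,3,4] = [2,3,4] − [0,3,4] + [0,2,4] − [0,2,3],
  ∂[1,2,3,4] = [2,3,4] − [1,3,4] + [1,2,4] − [1,2,3].
As a 10×5 matrix over Z this has rank 4, with invariant factors (1,1,1,1).

Computing H_k = (kernel of ∂_k) / (image of ∂_{k+1}):

  H_0: rank C_0 − rank ∂_1 = 5 − 4 = 1, and the invariant factors of ∂_1 are all 1, so H_0 = Z.
  H_1: rank ker ∂_1 − rank ∂_2 = (10 − 4) − 6 = 0, and the invariant factors of ∂_2 are all 1, so H_1 = 0.
  H_2: rank ker ∂_2 − rank ∂_3 = (10 − 6) − 4 = 0, and the invariant factors of ∂_3 are all 1, so H_2 = 0.
  H_3: rank ker ∂_3 − rank ∂_4 = (5 − 4) − 0 = 1, and there is no ∂_4, so H_3 = Z.

Hence the Betti numbers are b_0 = 1, b_1 = 0, b_2 = 0, b_3 = 1.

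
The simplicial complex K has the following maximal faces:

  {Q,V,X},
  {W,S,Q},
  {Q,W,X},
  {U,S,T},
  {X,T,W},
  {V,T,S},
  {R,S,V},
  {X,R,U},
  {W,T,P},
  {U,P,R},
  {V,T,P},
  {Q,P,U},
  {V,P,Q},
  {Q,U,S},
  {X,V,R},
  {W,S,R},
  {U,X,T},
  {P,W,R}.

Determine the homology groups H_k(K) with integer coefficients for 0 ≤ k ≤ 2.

H_0 = Z,  H_1 = Z^2,  H_2 = Z.

We work with the vertex ordering P < Q < R < S < T < U < V < W < X. The simplices of K, each written with vertices in increasing order, are:

  0-simplices (9): P, Q, R, S, T, U, V, W, X
  1-simplices (27): PQ, PR, PT, PU, PV, PW, QS, QU, QV, QW, QX, RS, RU, RV, RW, RX, ST, SU, SV, SW, TU, TV, TW, TX, UX, VX, WX
  2-simplices (18): PQU, PQV, PRU, PRW, PTV, PTW, QSU, QSW, QVX, QWX, RSV, RSW, RUX, RVX, STU, STV, TUX, TWX

Hence C_0 ≅ Z^9, C_1 ≅ Z^27, C_2 ≅ Z^18.

The boundary map ∂_1: C_1 → C_0 maps an edge to its endpoints' difference, ∂[p,q] = q − p. For instance
  ∂RU = U − R.
This gives a 9×27 integer matrix of rank 8; reducing to Smith normal form yields diagonal entries (1,1,1,1,1,1,1,1).

Boundary ∂_2: C_2 → C_1 acts by ∂[p,q,r] = [q,r] − [p,r] + [p,q]. For instance
  ∂RSV = SV − RV + RS,
  ∂QWX = WX − QX + QW.
The 27×18 boundary matrix has rank 17 and Smith normal form diag(1,1,1,1,1,1,1,1,1,1,1,1,1,1,1,1,1).

From H_k ≅ ker(∂_k) / im(∂_{k+1}) we obtain:

  H_0: rank C_0 − rank ∂_1 = 9 − 8 = 1, and the invariant factors of ∂_1 are all 1, so H_0 ≅ Z.
  H_1: rank ker ∂_1 − rank ∂_2 = (27 − 8) − 17 = 2, and the invariant factors of ∂_2 are all 1, so H_1 ≅ Z^2.
  H_2: rank ker ∂_2 − rank ∂_3 = (18 − 17) − 0 = 1, and there is no ∂_3, so H_2 ≅ Z.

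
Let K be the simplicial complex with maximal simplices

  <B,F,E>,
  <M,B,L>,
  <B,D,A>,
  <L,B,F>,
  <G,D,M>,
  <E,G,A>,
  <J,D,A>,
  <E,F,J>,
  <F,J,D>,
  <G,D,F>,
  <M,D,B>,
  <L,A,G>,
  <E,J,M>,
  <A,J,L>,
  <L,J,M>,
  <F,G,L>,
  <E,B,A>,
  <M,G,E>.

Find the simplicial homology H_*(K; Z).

Take the total order A < B < D < E < F < G < J < L < M on the vertex set. Then K (dimension 2) consists of the simplices:

  0-simplices (9): A, B, D, E, F, G, J, L, M
  1-simplices (27): AB, AD, AE, AG, AJ, AL, BD, BE, BF, BL, BM, DF, DG, DJ, DM, EF, EG, EJ, EM, FG, FJ, FL, GL, GM, JL, JM, LM
  2-simplices (18): ABD, ABE, ADJ, AEG, AGL, AJL, BDM, BEF, BFL, BLM, DFG, DFJ, DGM, EFJ, EGM, EJM, FGL, JLM

so the chain groups are C_0 ≅ Z^9, C_1 ≅ Z^27, C_2 ≅ Z^18.

Boundary ∂_1: C_1 → C_0 is given by ∂[p,q] = [q] − [p]. For instance
  ∂JL = L − J.
The resulting 9×27 matrix has rank 8, and its Smith normal form has invariant factors (1,1,1,1,1,1,1,1).

Boundary ∂_2: C_2 → C_1 maps a triangle to the signed sum of its edges. For instance
  ∂ABE = BE − AE + AB,
  ∂BDM = DM − BM + BD.
This gives a 27×18 integer matrix of rank 17; reducing to Smith normal form yields diagonal entries (1,1,1,1,1,1,1,1,1,1,1,1,1,1,1,1,1).

Reading off H_k = ker ∂_k / im ∂_{k+1}:

  H_0: rank C_0 − rank ∂_1 = 9 − 8 = 1, and the invariant factors of ∂_1 are all 1, so H_0 ≅ Z.
  H_1: rank ker ∂_1 − rank ∂_2 = (27 − 8) − 17 = 2, and the invariant factors of ∂_2 are all 1, so H_1 ≅ Z^2.
  H_2: rank ker ∂_2 − rank ∂_3 = (18 − 17) − 0 = 1, and there is no ∂_3, so H_2 ≅ Z.

As a check, the Euler characteristic is 9 − 27 + 18 = 0, which agrees with 1 − 2 + 1 = 0.

H_0 ≅ Z,  H_1 ≅ Z^2,  H_2 ≅ Z.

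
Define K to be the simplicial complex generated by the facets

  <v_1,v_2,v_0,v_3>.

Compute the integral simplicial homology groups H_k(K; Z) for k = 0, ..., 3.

H_0 ≅ Z,  H_1 = 0,  H_2 = 0,  H_3 = 0.

Fix the vertex order v_0 < v_1 < v_2 < v_3 and write every simplex with vertices in increasing order. Then dim K = 3 and the simplices of K are:

  0-simplices (4): [v_0], [v_1], [v_2], [v_3]
  1-simplices (6): [v_0,v_1], [v_0,v_2], [v_0,v_3], [v_1,v_2], [v_1,v_3], [v_2,v_3]
  2-simplices (4): [v_0,v_1,v_2], [v_0,v_1,v_3], [v_0,v_2,v_3], [v_1,v_2,v_3]
  3-simplices (1): [v_0,v_1,v_2,v_3]

so the chain groups are C_0 ≅ Z^4, C_1 ≅ Z^6, C_2 ≅ Z^4, C_3 ≅ Z^1.

∂_1: C_1 → C_0 is given by ∂[p,q] = [q] − [p].
As a 4×6 matrix over Z this has rank 3, with invariant factors (1,1,1).

∂_2: C_2 → C_1 sends each 2-simplex [p,q,r] to [q,r] − [p,r] + [p,q]. For instance
  ∂[v_0,v_1,v_2] = [v_1,v_2] − [v_0,v_2] + [v_0,v_1],
  ∂[v_0,v_1,v_3] = [v_1,v_3] − [v_0,v_3] + [v_0,v_1].
This gives a 6×4 integer matrix of rank 3; reducing to Smith normal form yields diagonal entries (1,1,1).

Boundary ∂_3: C_3 → C_2 sends each 3-simplex σ to the alternating sum Σ_i (−1)^i (σ with its i-th vertex removed). For instance
  ∂[v_0,v_1,v_2,v_3] = [v_1,v_2,v_3] − [v_0,v_2,v_3] + [v_0,v_1,v_3] − [v_0,v_1,v_2].
The 4×1 boundary matrix has rank 1 and Smith normal form diag(1).

Reading off H_k = ker ∂_k / im ∂_{k+1}:

  H_0: rank C_0 − rank ∂_1 = 4 − 3 = 1, and the invariant factors of ∂_1 are all 1, so H_0 ≅ Z.
  H_1: rank ker ∂_1 − rank ∂_2 = (6 − 3) − 3 = 0, and the invariant factors of ∂_2 are all 1, so H_1 ≅ 0.
  H_2: rank ker ∂_2 − rank ∂_3 = (4 − 3) − 1 = 0, and the invariant factors of ∂_3 are all 1, so H_2 ≅ 0.
  H_3: rank ker ∂_3 − rank ∂_4 = (1 − 1) − 0 = 0, and there is no ∂_4, so H_3 ≅ 0.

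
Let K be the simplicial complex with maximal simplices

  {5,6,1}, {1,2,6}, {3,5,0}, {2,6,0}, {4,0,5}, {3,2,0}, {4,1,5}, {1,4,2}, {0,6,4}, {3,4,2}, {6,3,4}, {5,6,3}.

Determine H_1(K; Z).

H_1 ≅ Z/2.

K has 7 vertices, 18 edges, 12 triangles.
rank ∂_1 = 6, rank ∂_2 = 12 ⇒ b_1 = 18 − 6 − 12 = 0; ∂_2 has invariant factor(s) [2] giving torsion. So H_1 ≅ Z/2.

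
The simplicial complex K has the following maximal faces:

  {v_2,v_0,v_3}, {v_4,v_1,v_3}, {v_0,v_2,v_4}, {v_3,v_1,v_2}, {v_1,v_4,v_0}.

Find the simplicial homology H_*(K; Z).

H_0 ≅ Z,  H_1 ≅ Z,  H_2 = 0.

K has 5 vertices, 10 edges, 5 triangles.
rank ∂_0 = 0, rank ∂_1 = 4 ⇒ b_0 = 5 − 0 − 4 = 1; all invariant factors of ∂_1 are 1 so no torsion. So H_0 ≅ Z.
rank ∂_1 = 4, rank ∂_2 = 5 ⇒ b_1 = 10 − 4 − 5 = 1; all invariant factors of ∂_2 are 1 so no torsion. So H_1 ≅ Z.
rank ∂_2 = 5, rank ∂_3 = 0 ⇒ b_2 = 5 − 5 − 0 = 0. So H_2 ≅ 0.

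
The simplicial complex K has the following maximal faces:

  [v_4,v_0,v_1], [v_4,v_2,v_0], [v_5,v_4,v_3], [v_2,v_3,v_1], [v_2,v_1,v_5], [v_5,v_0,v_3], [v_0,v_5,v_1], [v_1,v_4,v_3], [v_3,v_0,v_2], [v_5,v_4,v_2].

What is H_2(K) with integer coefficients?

H_2 ≅ 0.

We work with the vertex ordering v_0 < v_1 < v_2 < v_3 < v_4 < v_5. The simplices of K, each written with vertices in increasing order, are:

  0-simplices (6): [v_0], [v_1], [v_2], [v_3], [v_4], [v_5]
  1-simplices (15): (15 of them)
  2-simplices (10): [v_0,v_1,v_4], [v_0,v_1,v_5], [v_0,v_2,v_3], [v_0,v_2,v_4], [v_0,v_3,v_5], [v_1,v_2,v_3], [v_1,v_2,v_5], [v_1,v_3,v_4], [v_2,v_4,v_5], [v_3,v_4,v_5]

Hence C_0 ≅ Z^6, C_1 ≅ Z^15, C_2 ≅ Z^10.

Boundary ∂_1: C_1 → C_0 maps an edge to its endpoints' difference, ∂[p,q] = q − p.
This gives a 6×15 integer matrix of rank 5; reducing to Smith normal form yields diagonal entries (1,1,1,1,1).

∂_2: C_2 → C_1 acts by ∂[p,q,r] = [q,r] − [p,r] + [p,q]. For instance
  ∂[v_0,v_2,v_4] = [v_2,v_4] − [v_0,v_4] + [v_0,v_2],
  ∂[v_2,v_4,v_5] = [v_4,v_5] − [v_2,v_5] + [v_2,v_4].
The resulting 15×10 matrix has rank 10, and its Smith normal form has invariant factors (1,1,1,1,1,1,1,1,1,2).

From H_k ≅ ker(∂_k) / im(∂_{k+1}) we obtain:

  H_2: rank ker ∂_2 − rank ∂_3 = (10 − 10) − 0 = 0, and there is no ∂_3, so H_2 = 0.

(K is a triangulation of the real projective plane RP^2.)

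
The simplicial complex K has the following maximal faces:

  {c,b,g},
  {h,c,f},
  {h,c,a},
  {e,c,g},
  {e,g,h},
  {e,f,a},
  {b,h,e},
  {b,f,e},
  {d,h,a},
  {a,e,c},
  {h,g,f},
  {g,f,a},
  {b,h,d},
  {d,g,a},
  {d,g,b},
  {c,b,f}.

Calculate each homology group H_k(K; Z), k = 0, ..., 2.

Fix the vertex order a < b < c < d < e < f < g < h and write every simplex with vertices in increasing order. Then dim K = 2 and the simplices of K are:

  0-simplices (8): a, b, c, d, e, f, g, h
  1-simplices (24): ac, ad, ae, af, ag, ah, bc, bd, be, bf, bg, bh, ce, cf, cg, ch, dg, dh, ef, eg, eh, fg, fh, gh
  2-simplices (16): ace, ach, adg, adh, aef, afg, bcf, bcg, bdg, bdh, bef, beh, ceg, cfh, egh, fgh

Hence C_0 ≅ Z^8, C_1 ≅ Z^24, C_2 ≅ Z^16.

∂_1: C_1 → C_0 is given by ∂[p,q] = [q] − [p].
This gives a 8×24 integer matrix of rank 7; reducing to Smith normal form yields diagonal entries (1,1,1,1,1,1,1).

∂_2: C_2 → C_1 maps a triangle to the signed sum of its edges. For instance
  ∂bcf = cf − bf + bc,
  ∂beh = eh − bh + be.
As a 24×16 matrix over Z this has rank 15, with invariant factors (1,1,1,1,1,1,1,1,1,1,1,1,1,1,1).

Computing H_k = (kernel of ∂_k) / (image of ∂_{k+1}):

  H_0: rank C_0 − rank ∂_1 = 8 − 7 = 1, and the invariant factors of ∂_1 are all 1, so H_0 ≅ Z.
  H_1: rank ker ∂_1 − rank ∂_2 = (24 − 7) − 15 = 2, and the invariant factors of ∂_2 are all 1, so H_1 ≅ Z^2.
  H_2: rank ker ∂_2 − rank ∂_3 = (16 − 15) − 0 = 1, and there is no ∂_3, so H_2 ≅ Z.

H_0 ≅ Z,  H_1 ≅ Z^2,  H_2 ≅ Z.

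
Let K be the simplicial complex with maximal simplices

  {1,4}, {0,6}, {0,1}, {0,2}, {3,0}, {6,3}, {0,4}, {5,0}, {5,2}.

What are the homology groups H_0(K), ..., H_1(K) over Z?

K has 7 vertices, 9 edges.
rank ∂_0 = 0, rank ∂_1 = 6 ⇒ b_0 = 7 − 0 − 6 = 1; all invariant factors of ∂_1 are 1 so no torsion. So H_0 = Z.
rank ∂_1 = 6, rank ∂_2 = 0 ⇒ b_1 = 9 − 6 − 0 = 3. So H_1 = Z^3.

H_0 = Z,  H_1 = Z^3.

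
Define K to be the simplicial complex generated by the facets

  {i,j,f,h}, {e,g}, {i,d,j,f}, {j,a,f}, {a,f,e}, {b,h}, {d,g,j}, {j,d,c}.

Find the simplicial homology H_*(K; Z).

H_0 ≅ Z,  H_1 ≅ Z,  H_2 = 0,  H_3 = 0.

K has 10 vertices, 19 edges, 11 triangles, 2 3-simplices.
rank ∂_0 = 0, rank ∂_1 = 9 ⇒ b_0 = 10 − 0 − 9 = 1; all invariant factors of ∂_1 are 1 so no torsion. So H_0 = Z.
rank ∂_1 = 9, rank ∂_2 = 9 ⇒ b_1 = 19 − 9 − 9 = 1; all invariant factors of ∂_2 are 1 so no torsion. So H_1 = Z.
rank ∂_2 = 9, rank ∂_3 = 2 ⇒ b_2 = 11 − 9 − 2 = 0; all invariant factors of ∂_3 are 1 so no torsion. So H_2 = 0.
rank ∂_3 = 2, rank ∂_4 = 0 ⇒ b_3 = 2 − 2 − 0 = 0. So H_3 = 0.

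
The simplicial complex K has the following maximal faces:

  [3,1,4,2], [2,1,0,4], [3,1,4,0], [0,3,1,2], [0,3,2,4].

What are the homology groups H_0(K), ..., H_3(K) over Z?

K has 5 vertices, 10 edges, 10 triangles, 5 3-simplices.
rank ∂_0 = 0, rank ∂_1 = 4 ⇒ b_0 = 5 − 0 − 4 = 1; all invariant factors of ∂_1 are 1 so no torsion. So H_0 = Z.
rank ∂_1 = 4, rank ∂_2 = 6 ⇒ b_1 = 10 − 4 − 6 = 0; all invariant factors of ∂_2 are 1 so no torsion. So H_1 = 0.
rank ∂_2 = 6, rank ∂_3 = 4 ⇒ b_2 = 10 − 6 − 4 = 0; all invariant factors of ∂_3 are 1 so no torsion. So H_2 = 0.
rank ∂_3 = 4, rank ∂_4 = 0 ⇒ b_3 = 5 − 4 − 0 = 1. So H_3 = Z.

H_0 ≅ Z,  H_1 = 0,  H_2 = 0,  H_3 ≅ Z.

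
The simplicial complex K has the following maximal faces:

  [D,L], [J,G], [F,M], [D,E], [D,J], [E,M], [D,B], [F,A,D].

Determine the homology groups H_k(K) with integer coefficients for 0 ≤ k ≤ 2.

H_0 = Z,  H_1 = Z,  H_2 = 0.

Fix the vertex order A < B < D < E < F < G < J < L < M and write every simplex with vertices in increasing order. Then dim K = 2 and the simplices of K are:

  0-simplices (9): A, B, D, E, F, G, J, L, M
  1-simplices (10): AD, AF, BD, DE, DF, DJ, DL, EM, FM, GJ
  2-simplices (1): ADF

giving chain groups C_0 ≅ Z^9, C_1 ≅ Z^10, C_2 ≅ Z^1.

∂_1: C_1 → C_0 is given by ∂[p,q] = [q] − [p]. For instance
  ∂FM = M − F.
This gives a 9×10 integer matrix of rank 8; reducing to Smith normal form yields diagonal entries (1,1,1,1,1,1,1,1).

∂_2: C_2 → C_1 sends each 2-simplex [p,q,r] to [q,r] − [p,r] + [p,q]. For instance
  ∂ADF = DF − AF + AD.
The resulting 10×1 matrix has rank 1, and its Smith normal form has invariant factors (1).

Computing H_k = (kernel of ∂_k) / (image of ∂_{k+1}):

  H_0: rank C_0 − rank ∂_1 = 9 − 8 = 1, and the invariant factors of ∂_1 are all 1, so H_0 = Z.
  H_1: rank ker ∂_1 − rank ∂_2 = (10 − 8) − 1 = 1, and the invariant factors of ∂_2 are all 1, so H_1 = Z.
  H_2: rank ker ∂_2 − rank ∂_3 = (1 − 1) − 0 = 0, and there is no ∂_3, so H_2 = 0.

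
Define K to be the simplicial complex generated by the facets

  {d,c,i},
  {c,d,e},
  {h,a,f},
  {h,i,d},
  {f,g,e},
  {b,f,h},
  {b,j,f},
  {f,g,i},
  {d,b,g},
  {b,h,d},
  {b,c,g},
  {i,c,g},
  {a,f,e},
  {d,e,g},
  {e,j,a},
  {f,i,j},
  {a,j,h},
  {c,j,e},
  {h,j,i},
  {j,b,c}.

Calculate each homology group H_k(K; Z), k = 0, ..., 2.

H_0 = Z,  H_1 = Z ⊕ Z_2,  H_2 = 0.

Take the total order a < b < c < d < e < f < g < h < i < j on the vertex set. Then K (dimension 2) consists of the simplices:

  0-simplices (10): a, b, c, d, e, f, g, h, i, j
  1-simplices (30): ae, af, ah, aj, bc, bd, bf, bg, bh, bj, cd, ce, cg, ci, cj, de, dg, dh, di, ef, eg, ej, fg, fh, fi, fj, gi, hi, hj, ij
  2-simplices (20): aef, aej, afh, ahj, bcg, bcj, bdg, bdh, bfh, bfj, cde, cdi, cej, cgi, deg, dhi, efg, fgi, fij, hij

Hence C_0 ≅ Z^10, C_1 ≅ Z^30, C_2 ≅ Z^20.

The boundary map ∂_1: C_1 → C_0 sends each edge [p,q] (with p < q) to q − p.
The resulting 10×30 matrix has rank 9, and its Smith normal form has invariant factors (1,1,1,1,1,1,1,1,1).

The boundary map ∂_2: C_2 → C_1 sends each 2-simplex [p,q,r] to [q,r] − [p,r] + [p,q]. For instance
  ∂efg = fg − eg + ef,
  ∂bcj = cj − bj + bc.
As a 30×20 matrix over Z this has rank 20, with invariant factors (1,1,1,1,1,1,1,1,1,1,1,1,1,1,1,1,1,1,1,2).

Now H_k = ker ∂_k / im ∂_{k+1}, so:

  H_0: rank C_0 − rank ∂_1 = 10 − 9 = 1, and the invariant factors of ∂_1 are all 1, so H_0 = Z.
  H_1: rank ker ∂_1 − rank ∂_2 = (30 − 9) − 20 = 1, and ∂_2 has invariant factor 2 > 1, so H_1 = Z ⊕ Z_2.
  H_2: rank ker ∂_2 − rank ∂_3 = (20 − 20) − 0 = 0, and there is no ∂_3, so H_2 = 0.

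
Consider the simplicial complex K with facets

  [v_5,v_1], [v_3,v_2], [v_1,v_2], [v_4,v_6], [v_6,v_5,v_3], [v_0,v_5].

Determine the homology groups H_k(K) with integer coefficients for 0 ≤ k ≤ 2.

Take the total order v_0 < v_1 < v_2 < v_3 < v_4 < v_5 < v_6 on the vertex set. Then K (dimension 2) consists of the simplices:

  0-simplices (7): [v_0], [v_1], [v_2], [v_3], [v_4], [v_5], [v_6]
  1-simplices (8): [v_0,v_5], [v_1,v_2], [v_1,v_5], [v_2,v_3], [v_3,v_5], [v_3,v_6], [v_4,v_6], [v_5,v_6]
  2-simplices (1): [v_3,v_5,v_6]

so the chain groups are C_0 ≅ Z^7, C_1 ≅ Z^8, C_2 ≅ Z^1.

The boundary map ∂_1: C_1 → C_0 sends each edge [p,q] (with p < q) to q − p. For instance
  ∂[v_1,v_5] = [v_5] − [v_1].
The resulting 7×8 matrix has rank 6, and its Smith normal form has invariant factors (1,1,1,1,1,1).

∂_2: C_2 → C_1 maps a triangle to the signed sum of its edges. For instance
  ∂[v_3,v_5,v_6] = [v_5,v_6] − [v_3,v_6] + [v_3,v_5].
The resulting 8×1 matrix has rank 1, and its Smith normal form has invariant factors (1).

Now H_k = ker ∂_k / im ∂_{k+1}, so:

  H_0: rank C_0 − rank ∂_1 = 7 − 6 = 1, and the invariant factors of ∂_1 are all 1, so H_0 ≅ Z.
  H_1: rank ker ∂_1 − rank ∂_2 = (8 − 6) − 1 = 1, and the invariant factors of ∂_2 are all 1, so H_1 ≅ Z.
  H_2: rank ker ∂_2 − rank ∂_3 = (1 − 1) − 0 = 0, and there is no ∂_3, so H_2 ≅ 0.

As a check, the Euler characteristic is 7 − 8 + 1 = 0, which agrees with 1 − 1 + 0 = 0.

H_0 = Z,  H_1 = Z,  H_2 = 0.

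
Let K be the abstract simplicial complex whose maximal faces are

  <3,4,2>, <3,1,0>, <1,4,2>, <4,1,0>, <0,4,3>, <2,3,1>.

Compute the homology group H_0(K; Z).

H_0 ≅ Z.

K has 5 vertices, 9 edges, 6 triangles.
rank ∂_0 = 0, rank ∂_1 = 4 ⇒ b_0 = 5 − 0 − 4 = 1; all invariant factors of ∂_1 are 1 so no torsion. So H_0 = Z.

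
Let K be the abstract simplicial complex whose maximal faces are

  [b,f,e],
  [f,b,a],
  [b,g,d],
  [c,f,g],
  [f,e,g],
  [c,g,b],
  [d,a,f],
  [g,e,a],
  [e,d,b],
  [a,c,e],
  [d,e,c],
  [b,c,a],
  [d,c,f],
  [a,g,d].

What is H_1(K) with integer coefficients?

H_1 = Z^2.

Fix the vertex order a < b < c < d < e < f < g and write every simplex with vertices in increasing order. Then dim K = 2 and the simplices of K are:

  0-simplices (7): a, b, c, d, e, f, g
  1-simplices (21): ab, ac, ad, ae, af, ag, bc, bd, be, bf, bg, cd, ce, cf, cg, de, df, dg, ef, eg, fg
  2-simplices (14): abc, abf, ace, adf, adg, aeg, bcg, bde, bdg, bef, cde, cdf, cfg, efg

giving chain groups C_0 ≅ Z^7, C_1 ≅ Z^21, C_2 ≅ Z^14.

Boundary ∂_1: C_1 → C_0 is given by ∂[p,q] = [q] − [p].
The 7×21 boundary matrix has rank 6 and Smith normal form diag(1,1,1,1,1,1).

Boundary ∂_2: C_2 → C_1 maps a triangle to the signed sum of its edges. For instance
  ∂bef = ef − bf + be,
  ∂cdf = df − cf + cd.
The resulting 21×14 matrix has rank 13, and its Smith normal form has invariant factors (1,1,1,1,1,1,1,1,1,1,1,1,1).

Now H_k = ker ∂_k / im ∂_{k+1}, so:

  H_1: rank ker ∂_1 − rank ∂_2 = (21 − 6) − 13 = 2, and the invariant factors of ∂_2 are all 1, so H_1 ≅ Z^2.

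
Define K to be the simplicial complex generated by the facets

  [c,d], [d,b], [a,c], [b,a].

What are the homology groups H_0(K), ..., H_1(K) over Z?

Fix the vertex order a < b < c < d and write every simplex with vertices in increasing order. Then dim K = 1 and the simplices of K are:

  0-simplices (4): a, b, c, d
  1-simplices (4): ab, ac, bd, cd

so the chain groups are C_0 ≅ Z^4, C_1 ≅ Z^4.

Boundary ∂_1: C_1 → C_0 maps an edge to its endpoints' difference, ∂[p,q] = q − p. For instance
  ∂ac = c − a.
As a 4×4 matrix over Z this has rank 3, with invariant factors (1,1,1).

Computing H_k = (kernel of ∂_k) / (image of ∂_{k+1}):

  H_0: rank C_0 − rank ∂_1 = 4 − 3 = 1, and the invariant factors of ∂_1 are all 1, so H_0 = Z.
  H_1: rank ker ∂_1 − rank ∂_2 = (4 − 3) − 0 = 1, and there is no ∂_2, so H_1 = Z.

As a check, the Euler characteristic is 4 − 4 = 0, which agrees with 1 − 1 = 0.

H_0 = Z,  H_1 = Z.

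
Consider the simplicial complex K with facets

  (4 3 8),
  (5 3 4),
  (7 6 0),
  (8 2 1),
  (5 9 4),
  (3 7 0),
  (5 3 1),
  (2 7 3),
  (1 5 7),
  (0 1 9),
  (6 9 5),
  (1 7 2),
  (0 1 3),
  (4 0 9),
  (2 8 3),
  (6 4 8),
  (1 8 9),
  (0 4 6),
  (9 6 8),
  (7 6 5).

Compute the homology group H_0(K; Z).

Take the total order 0 < 1 < 2 < 3 < 4 < 5 < 6 < 7 < 8 < 9 on the vertex set. Then K (dimension 2) consists of the simplices:

  0-simplices (10): [0], [1], [2], [3], [4], [5], [6], [7], [8], [9]
  1-simplices (30): (30 of them)
  2-simplices (20): (20 of them)

giving chain groups C_0 ≅ Z^10, C_1 ≅ Z^30, C_2 ≅ Z^20.

The boundary map ∂_1: C_1 → C_0 maps an edge to its endpoints' difference, ∂[p,q] = q − p. For instance
  ∂[1,5] = [5] − [1].
This gives a 10×30 integer matrix of rank 9; reducing to Smith normal form yields diagonal entries (1,1,1,1,1,1,1,1,1).

The boundary map ∂_2: C_2 → C_1 acts by ∂[p,q,r] = [q,r] − [p,r] + [p,q]. For instance
  ∂[4,6,8] = [6,8] − [4,8] + [4,6],
  ∂[2,3,7] = [3,7] − [2,7] + [2,3].
This gives a 30×20 integer matrix of rank 20; reducing to Smith normal form yields diagonal entries (1,1,1,1,1,1,1,1,1,1,1,1,1,1,1,1,1,1,1,2).

Now H_k = ker ∂_k / im ∂_{k+1}, so:

  H_0: rank C_0 − rank ∂_1 = 10 − 9 = 1, and the invariant factors of ∂_1 are all 1, so H_0 ≅ Z.

H_0 = Z.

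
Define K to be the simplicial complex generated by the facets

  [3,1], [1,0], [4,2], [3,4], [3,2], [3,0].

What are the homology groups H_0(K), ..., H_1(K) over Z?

H_0 ≅ Z,  H_1 ≅ Z^2.

Order the vertices as 0 < 1 < 2 < 3 < 4. Listing each simplex with vertices in this order, K has dimension 1 with simplices:

  0-simplices (5): [0], [1], [2], [3], [4]
  1-simplices (6): [0,1], [0,3], [1,3], [2,3], [2,4], [3,4]

giving chain groups C_0 ≅ Z^5, C_1 ≅ Z^6.

Boundary ∂_1: C_1 → C_0 sends each edge [p,q] (with p < q) to q − p. For instance
  ∂[1,3] = [3] − [1].
The resulting 5×6 matrix has rank 4, and its Smith normal form has invariant factors (1,1,1,1).

Now H_k = ker ∂_k / im ∂_{k+1}, so:

  H_0: rank C_0 − rank ∂_1 = 5 − 4 = 1, and the invariant factors of ∂_1 are all 1, so H_0 ≅ Z.
  H_1: rank ker ∂_1 − rank ∂_2 = (6 − 4) − 0 = 2, and there is no ∂_2, so H_1 ≅ Z^2.

As a check, the Euler characteristic is 5 − 6 = -1, which agrees with 1 − 2 = -1.
(K is a triangulation of a wedge of 2 circles.)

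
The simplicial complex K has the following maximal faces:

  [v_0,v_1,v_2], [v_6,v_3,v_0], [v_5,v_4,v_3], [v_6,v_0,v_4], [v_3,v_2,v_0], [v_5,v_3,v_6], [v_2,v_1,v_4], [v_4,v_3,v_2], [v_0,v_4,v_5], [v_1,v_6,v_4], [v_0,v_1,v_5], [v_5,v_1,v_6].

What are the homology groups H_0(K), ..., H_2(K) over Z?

We work with the vertex ordering v_0 < v_1 < v_2 < v_3 < v_4 < v_5 < v_6. The simplices of K, each written with vertices in increasing order, are:

  0-simplices (7): [v_0], [v_1], [v_2], [v_3], [v_4], [v_5], [v_6]
  1-simplices (18): (18 of them)
  2-simplices (12): (12 of them)

so the chain groups are C_0 ≅ Z^7, C_1 ≅ Z^18, C_2 ≅ Z^12.

The boundary map ∂_1: C_1 → C_0 is given by ∂[p,q] = [q] − [p].
This gives a 7×18 integer matrix of rank 6; reducing to Smith normal form yields diagonal entries (1,1,1,1,1,1).

∂_2: C_2 → C_1 acts by ∂[p,q,r] = [q,r] − [p,r] + [p,q]. For instance
  ∂[v_0,v_2,v_3] = [v_2,v_3] − [v_0,v_3] + [v_0,v_2],
  ∂[v_0,v_4,v_5] = [v_4,v_5] − [v_0,v_5] + [v_0,v_4].
The 18×12 boundary matrix has rank 12 and Smith normal form diag(1,1,1,1,1,1,1,1,1,1,1,2).

Now H_k = ker ∂_k / im ∂_{k+1}, so:

  H_0: rank C_0 − rank ∂_1 = 7 − 6 = 1, and the invariant factors of ∂_1 are all 1, so H_0 ≅ Z.
  H_1: rank ker ∂_1 − rank ∂_2 = (18 − 6) − 12 = 0, and ∂_2 has invariant factor 2 > 1, so H_1 ≅ Z/2.
  H_2: rank ker ∂_2 − rank ∂_3 = (12 − 12) − 0 = 0, and there is no ∂_3, so H_2 ≅ 0.

As a check, the Euler characteristic is 7 − 18 + 12 = 1, which agrees with 1 − 0 + 0 = 1.
(K is a triangulation of the real projective plane RP^2.)

H_0 = Z,  H_1 = Z/2,  H_2 = 0.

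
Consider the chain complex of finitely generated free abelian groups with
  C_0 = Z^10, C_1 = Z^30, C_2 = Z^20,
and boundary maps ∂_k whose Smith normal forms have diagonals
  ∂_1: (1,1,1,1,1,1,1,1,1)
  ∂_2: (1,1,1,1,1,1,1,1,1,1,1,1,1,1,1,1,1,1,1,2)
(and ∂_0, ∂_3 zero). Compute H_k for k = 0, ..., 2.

H_0 ≅ Z,  H_1 ≅ Z ⊕ Z/2,  H_2 = 0.

H_0: b_0 = 10 − 0 − 9 = 1; torsion from ∂_1 factors > 1: none. So H_0 ≅ Z.
H_1: b_1 = 30 − 9 − 20 = 1; torsion from ∂_2 factors > 1: [2]. So H_1 ≅ Z ⊕ Z/2.
H_2: b_2 = 20 − 20 − 0 = 0; torsion from ∂_3 factors > 1: none. So H_2 ≅ 0.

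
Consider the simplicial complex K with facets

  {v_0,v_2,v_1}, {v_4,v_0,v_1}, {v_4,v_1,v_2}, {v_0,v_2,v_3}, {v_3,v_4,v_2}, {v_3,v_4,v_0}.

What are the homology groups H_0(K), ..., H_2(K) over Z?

Fix the vertex order v_0 < v_1 < v_2 < v_3 < v_4 and write every simplex with vertices in increasing order. Then dim K = 2 and the simplices of K are:

  0-simplices (5): [v_0], [v_1], [v_2], [v_3], [v_4]
  1-simplices (9): [v_0,v_1], [v_0,v_2], [v_0,v_3], [v_0,v_4], [v_1,v_2], [v_1,v_4], [v_2,v_3], [v_2,v_4], [v_3,v_4]
  2-simplices (6): [v_0,v_1,v_2], [v_0,v_1,v_4], [v_0,v_2,v_3], [v_0,v_3,v_4], [v_1,v_2,v_4], [v_2,v_3,v_4]

Hence C_0 ≅ Z^5, C_1 ≅ Z^9, C_2 ≅ Z^6.

∂_1: C_1 → C_0 maps an edge to its endpoints' difference, ∂[p,q] = q − p. For instance
  ∂[v_0,v_4] = [v_4] − [v_0].
This gives a 5×9 integer matrix of rank 4; reducing to Smith normal form yields diagonal entries (1,1,1,1).

∂_2: C_2 → C_1 acts by ∂[p,q,r] = [q,r] − [p,r] + [p,q]. For instance
  ∂[v_0,v_1,v_2] = [v_1,v_2] − [v_0,v_2] + [v_0,v_1],
  ∂[v_0,v_1,v_4] = [v_1,v_4] − [v_0,v_4] + [v_0,v_1].
As a 9×6 matrix over Z this has rank 5, with invariant factors (1,1,1,1,1).

Reading off H_k = ker ∂_k / im ∂_{k+1}:

  H_0: rank C_0 − rank ∂_1 = 5 − 4 = 1, and the invariant factors of ∂_1 are all 1, so H_0 ≅ Z.
  H_1: rank ker ∂_1 − rank ∂_2 = (9 − 4) − 5 = 0, and the invariant factors of ∂_2 are all 1, so H_1 ≅ 0.
  H_2: rank ker ∂_2 − rank ∂_3 = (6 − 5) − 0 = 1, and there is no ∂_3, so H_2 ≅ Z.

(K is a triangulation of the 2-sphere S^2.)

H_0 ≅ Z,  H_1 = 0,  H_2 ≅ Z.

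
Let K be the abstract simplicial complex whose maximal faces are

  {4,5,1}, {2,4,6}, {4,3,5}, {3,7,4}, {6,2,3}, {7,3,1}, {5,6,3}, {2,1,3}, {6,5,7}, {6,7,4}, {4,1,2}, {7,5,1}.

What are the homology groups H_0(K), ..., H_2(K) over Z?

H_0 ≅ Z,  H_1 ≅ Z/2,  H_2 = 0.

Fix the vertex order 1 < 2 < 3 < 4 < 5 < 6 < 7 and write every simplex with vertices in increasing order. Then dim K = 2 and the simplices of K are:

  0-simplices (7): [1], [2], [3], [4], [5], [6], [7]
  1-simplices (18): [1,2], [1,3], [1,4], [1,5], [1,7], [2,3], [2,4], [2,6], [3,4], [3,5], [3,6], [3,7], [4,5], [4,6], [4,7], [5,6], [5,7], [6,7]
  2-simplices (12): [1,2,3], [1,2,4], [1,3,7], [1,4,5], [1,5,7], [2,3,6], [2,4,6], [3,4,5], [3,4,7], [3,5,6], [4,6,7], [5,6,7]

Hence C_0 ≅ Z^7, C_1 ≅ Z^18, C_2 ≅ Z^12.

∂_1: C_1 → C_0 maps an edge to its endpoints' difference, ∂[p,q] = q − p. For instance
  ∂[3,6] = [6] − [3].
As a 7×18 matrix over Z this has rank 6, with invariant factors (1,1,1,1,1,1).

The boundary map ∂_2: C_2 → C_1 acts by ∂[p,q,r] = [q,r] − [p,r] + [p,q]. For instance
  ∂[1,2,4] = [2,4] − [1,4] + [1,2],
  ∂[5,6,7] = [6,7] − [5,7] + [5,6].
The 18×12 boundary matrix has rank 12 and Smith normal form diag(1,1,1,1,1,1,1,1,1,1,1,2).

Now H_k = ker ∂_k / im ∂_{k+1}, so:

  H_0: rank C_0 − rank ∂_1 = 7 − 6 = 1, and the invariant factors of ∂_1 are all 1, so H_0 = Z.
  H_1: rank ker ∂_1 − rank ∂_2 = (18 − 6) − 12 = 0, and ∂_2 has invariant factor 2 > 1, so H_1 = Z/2.
  H_2: rank ker ∂_2 − rank ∂_3 = (12 − 12) − 0 = 0, and there is no ∂_3, so H_2 = 0.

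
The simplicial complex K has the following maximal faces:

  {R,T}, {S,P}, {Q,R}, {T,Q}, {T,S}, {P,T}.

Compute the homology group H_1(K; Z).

Take the total order P < Q < R < S < T on the vertex set. Then K (dimension 1) consists of the simplices:

  0-simplices (5): P, Q, R, S, T
  1-simplices (6): PS, PT, QR, QT, RT, ST

so the chain groups are C_0 ≅ Z^5, C_1 ≅ Z^6.

∂_1: C_1 → C_0 is given by ∂[p,q] = [q] − [p].
As a 5×6 matrix over Z this has rank 4, with invariant factors (1,1,1,1).

Now H_k = ker ∂_k / im ∂_{k+1}, so:

  H_1: rank ker ∂_1 − rank ∂_2 = (6 − 4) − 0 = 2, and there is no ∂_2, so H_1 ≅ Z^2.

(K is a triangulation of a wedge of 2 circles.)

H_1 ≅ Z^2.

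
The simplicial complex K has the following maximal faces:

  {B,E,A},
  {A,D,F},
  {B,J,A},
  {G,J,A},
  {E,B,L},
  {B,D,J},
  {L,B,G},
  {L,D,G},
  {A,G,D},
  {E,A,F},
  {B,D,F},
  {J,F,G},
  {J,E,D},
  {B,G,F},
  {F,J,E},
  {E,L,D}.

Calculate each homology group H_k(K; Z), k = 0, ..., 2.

K has 8 vertices, 24 edges, 16 triangles.
rank ∂_0 = 0, rank ∂_1 = 7 ⇒ b_0 = 8 − 0 − 7 = 1; all invariant factors of ∂_1 are 1 so no torsion. So H_0 = Z.
rank ∂_1 = 7, rank ∂_2 = 15 ⇒ b_1 = 24 − 7 − 15 = 2; all invariant factors of ∂_2 are 1 so no torsion. So H_1 = Z^2.
rank ∂_2 = 15, rank ∂_3 = 0 ⇒ b_2 = 16 − 15 − 0 = 1. So H_2 = Z.

H_0 = Z,  H_1 = Z^2,  H_2 = Z.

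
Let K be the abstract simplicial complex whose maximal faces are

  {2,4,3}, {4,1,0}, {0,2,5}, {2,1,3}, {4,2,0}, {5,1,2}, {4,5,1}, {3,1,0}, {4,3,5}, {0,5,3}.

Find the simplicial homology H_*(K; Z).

H_0 = Z,  H_1 = Z/2,  H_2 = 0.

Order the vertices as 0 < 1 < 2 < 3 < 4 < 5. Listing each simplex with vertices in this order, K has dimension 2 with simplices:

  0-simplices (6): [0], [1], [2], [3], [4], [5]
  1-simplices (15): [0,1], [0,2], [0,3], [0,4], [0,5], [1,2], [1,3], [1,4], [1,5], [2,3], [2,4], [2,5], [3,4], [3,5], [4,5]
  2-simplices (10): [0,1,3], [0,1,4], [0,2,4], [0,2,5], [0,3,5], [1,2,3], [1,2,5], [1,4,5], [2,3,4], [3,4,5]

giving chain groups C_0 ≅ Z^6, C_1 ≅ Z^15, C_2 ≅ Z^10.

Boundary ∂_1: C_1 → C_0 sends each edge [p,q] (with p < q) to q − p. For instance
  ∂[2,3] = [3] − [2].
This gives a 6×15 integer matrix of rank 5; reducing to Smith normal form yields diagonal entries (1,1,1,1,1).

Boundary ∂_2: C_2 → C_1 acts by ∂[p,q,r] = [q,r] − [p,r] + [p,q]. For instance
  ∂[0,1,3] = [1,3] − [0,3] + [0,1],
  ∂[1,4,5] = [4,5] − [1,5] + [1,4].
As a 15×10 matrix over Z this has rank 10, with invariant factors (1,1,1,1,1,1,1,1,1,2).

Now H_k = ker ∂_k / im ∂_{k+1}, so:

  H_0: rank C_0 − rank ∂_1 = 6 − 5 = 1, and the invariant factors of ∂_1 are all 1, so H_0 ≅ Z.
  H_1: rank ker ∂_1 − rank ∂_2 = (15 − 5) − 10 = 0, and ∂_2 has invariant factor 2 > 1, so H_1 ≅ Z/2.
  H_2: rank ker ∂_2 − rank ∂_3 = (10 − 10) − 0 = 0, and there is no ∂_3, so H_2 ≅ 0.

(K is a triangulation of the real projective plane RP^2.)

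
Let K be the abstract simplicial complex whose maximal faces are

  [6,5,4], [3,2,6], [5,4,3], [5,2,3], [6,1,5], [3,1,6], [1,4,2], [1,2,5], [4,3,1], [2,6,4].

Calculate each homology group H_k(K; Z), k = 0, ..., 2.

H_0 ≅ Z,  H_1 ≅ Z_2,  H_2 = 0.

Fix the vertex order 1 < 2 < 3 < 4 < 5 < 6 and write every simplex with vertices in increasing order. Then dim K = 2 and the simplices of K are:

  0-simplices (6): [1], [2], [3], [4], [5], [6]
  1-simplices (15): [1,2], [1,3], [1,4], [1,5], [1,6], [2,3], [2,4], [2,5], [2,6], [3,4], [3,5], [3,6], [4,5], [4,6], [5,6]
  2-simplices (10): [1,2,4], [1,2,5], [1,3,4], [1,3,6], [1,5,6], [2,3,5], [2,3,6], [2,4,6], [3,4,5], [4,5,6]

so the chain groups are C_0 ≅ Z^6, C_1 ≅ Z^15, C_2 ≅ Z^10.

The boundary map ∂_1: C_1 → C_0 maps an edge to its endpoints' difference, ∂[p,q] = q − p.
The resulting 6×15 matrix has rank 5, and its Smith normal form has invariant factors (1,1,1,1,1).

∂_2: C_2 → C_1 maps a triangle to the signed sum of its edges. For instance
  ∂[3,4,5] = [4,5] − [3,5] + [3,4],
  ∂[1,3,6] = [3,6] − [1,6] + [1,3].
As a 15×10 matrix over Z this has rank 10, with invariant factors (1,1,1,1,1,1,1,1,1,2).

Reading off H_k = ker ∂_k / im ∂_{k+1}:

  H_0: rank C_0 − rank ∂_1 = 6 − 5 = 1, and the invariant factors of ∂_1 are all 1, so H_0 = Z.
  H_1: rank ker ∂_1 − rank ∂_2 = (15 − 5) − 10 = 0, and ∂_2 has invariant factor 2 > 1, so H_1 = Z_2.
  H_2: rank ker ∂_2 − rank ∂_3 = (10 − 10) − 0 = 0, and there is no ∂_3, so H_2 = 0.

As a check, the Euler characteristic is 6 − 15 + 10 = 1, which agrees with 1 − 0 + 0 = 1.
(K is a triangulation of the real projective plane RP^2.)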